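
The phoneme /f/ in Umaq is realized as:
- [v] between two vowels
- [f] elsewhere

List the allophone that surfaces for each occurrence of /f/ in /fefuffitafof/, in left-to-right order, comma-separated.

[f], [v], [f], [f], [v], [f]

Occurrence 1 (position 1): no conditioning environment matches → elsewhere allophone [f].
Occurrence 2 (position 3): between two vowels → [v].
Occurrence 3 (position 5): no conditioning environment matches → elsewhere allophone [f].
Occurrence 4 (position 6): no conditioning environment matches → elsewhere allophone [f].
Occurrence 5 (position 10): between two vowels → [v].
Occurrence 6 (position 12): no conditioning environment matches → elsewhere allophone [f].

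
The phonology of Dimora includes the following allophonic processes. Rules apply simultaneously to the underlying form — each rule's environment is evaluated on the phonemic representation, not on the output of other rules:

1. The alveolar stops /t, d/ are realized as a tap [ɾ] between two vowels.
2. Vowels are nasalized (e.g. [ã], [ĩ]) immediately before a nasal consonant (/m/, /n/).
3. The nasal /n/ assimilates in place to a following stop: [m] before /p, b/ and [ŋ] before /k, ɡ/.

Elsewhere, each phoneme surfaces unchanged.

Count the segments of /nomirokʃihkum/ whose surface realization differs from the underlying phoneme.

Segments that undergo a rule: /o/ → [õ] (rule 2); /u/ → [ũ] (rule 2).
All other segments surface unchanged.

2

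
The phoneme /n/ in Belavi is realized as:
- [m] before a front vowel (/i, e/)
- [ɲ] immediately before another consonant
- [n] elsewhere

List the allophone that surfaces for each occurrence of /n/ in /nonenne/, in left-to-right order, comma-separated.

[n], [m], [ɲ], [m]

Occurrence 1 (position 1): no conditioning environment matches → elsewhere allophone [n].
Occurrence 2 (position 3): before a front vowel (/i, e/) → [m].
Occurrence 3 (position 5): immediately before another consonant → [ɲ].
Occurrence 4 (position 6): before a front vowel (/i, e/) → [m].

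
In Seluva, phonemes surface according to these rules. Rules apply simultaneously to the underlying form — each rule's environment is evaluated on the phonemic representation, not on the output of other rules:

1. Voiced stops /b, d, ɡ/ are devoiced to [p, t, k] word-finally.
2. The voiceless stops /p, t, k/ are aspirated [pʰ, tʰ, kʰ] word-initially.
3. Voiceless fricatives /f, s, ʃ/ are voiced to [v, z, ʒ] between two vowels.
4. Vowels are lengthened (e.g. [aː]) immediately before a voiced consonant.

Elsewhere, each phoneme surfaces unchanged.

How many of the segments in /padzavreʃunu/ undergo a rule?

Segments that undergo a rule: /p/ → [pʰ] (rule 2); /a/ → [aː] (rule 4); /a/ → [aː] (rule 4); /ʃ/ → [ʒ] (rule 3); /u/ → [uː] (rule 4).
All other segments surface unchanged.

5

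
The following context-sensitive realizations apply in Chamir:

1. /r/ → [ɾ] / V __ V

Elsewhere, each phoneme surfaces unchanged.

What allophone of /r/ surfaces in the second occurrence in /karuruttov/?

[ɾ]

/r/ (between /u/ and /u/): between two vowels, so rule 1 applies → [ɾ].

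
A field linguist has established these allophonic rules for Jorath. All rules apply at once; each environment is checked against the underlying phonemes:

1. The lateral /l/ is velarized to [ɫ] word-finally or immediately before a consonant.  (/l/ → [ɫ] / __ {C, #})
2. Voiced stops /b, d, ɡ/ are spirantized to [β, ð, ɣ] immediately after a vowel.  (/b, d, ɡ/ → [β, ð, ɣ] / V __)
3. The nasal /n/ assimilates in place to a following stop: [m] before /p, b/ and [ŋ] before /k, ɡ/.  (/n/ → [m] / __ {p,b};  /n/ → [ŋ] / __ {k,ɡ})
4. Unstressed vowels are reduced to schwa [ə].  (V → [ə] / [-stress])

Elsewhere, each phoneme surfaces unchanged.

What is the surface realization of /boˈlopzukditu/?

[bəˈlopzəkdətə]

/b/ — word-initial; rule 2 does not apply here → [b].
/o/ (between /b/ and /l/): in an unstressed syllable, so rule 4 applies → [ə].
/l/ (between /o/ and /o/): rule 1 targets it, but not word-finally or immediately before a consonant → unchanged [l].
/o/ (between /l/ and /p/): rule 4 targets it, but not in an unstressed syllable → unchanged [o].
/p/ stays [p].
/z/ — not in any rule's target class → [z].
/u/ (between /z/ and /k/) occurs in an unstressed syllable → [ə] by rule 4.
/k/ — not in any rule's target class → [k].
/d/ (between /k/ and /i/) is in the target of rule 2 but the environment (immediately after a vowel) is not met → [d].
/i/ (between /d/ and /t/) occurs in an unstressed syllable → [ə] by rule 4.
/t/ stays [t].
Rule 4 applies to /u/ (word-final: in an unstressed syllable) → [ə].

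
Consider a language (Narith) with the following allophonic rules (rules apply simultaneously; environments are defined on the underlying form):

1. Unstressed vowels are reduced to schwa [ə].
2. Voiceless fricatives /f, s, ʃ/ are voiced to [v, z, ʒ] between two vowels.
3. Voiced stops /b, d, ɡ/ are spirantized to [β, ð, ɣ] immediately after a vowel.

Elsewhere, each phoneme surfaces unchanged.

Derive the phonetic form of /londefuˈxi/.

[ləndəvəˈxi]

/o/ — between /l/ and /n/, in an unstressed syllable — surfaces as [ə] (rule 1).
/d/ (between /n/ and /e/): rule 3 targets it, but not immediately after a vowel → unchanged [d].
/e/ meets the environment for rule 1 (in an unstressed syllable) → [ə].
/f/ meets the environment for rule 2 (between two vowels) → [v].
Rule 1 applies to /u/ (between /f/ and /x/: in an unstressed syllable) → [ə].
/i/ (word-final) is in the target of rule 1 but the environment (in an unstressed syllable) is not met → [i].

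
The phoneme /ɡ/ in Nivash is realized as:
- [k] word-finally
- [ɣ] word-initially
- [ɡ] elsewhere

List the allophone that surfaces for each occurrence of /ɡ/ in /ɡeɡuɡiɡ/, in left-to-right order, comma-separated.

[ɣ], [ɡ], [ɡ], [k]

Occurrence 1 (position 1): word-initially → [ɣ].
Occurrence 2 (position 3): no conditioning environment matches → elsewhere allophone [ɡ].
Occurrence 3 (position 5): no conditioning environment matches → elsewhere allophone [ɡ].
Occurrence 4 (position 7): word-finally → [k].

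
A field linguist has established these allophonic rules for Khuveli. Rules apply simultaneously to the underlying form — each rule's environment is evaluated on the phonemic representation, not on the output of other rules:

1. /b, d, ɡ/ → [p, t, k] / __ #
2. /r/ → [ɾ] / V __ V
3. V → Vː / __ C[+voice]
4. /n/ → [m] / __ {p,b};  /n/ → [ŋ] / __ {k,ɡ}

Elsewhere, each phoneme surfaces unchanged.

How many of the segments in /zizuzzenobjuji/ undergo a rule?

5

Segments that undergo a rule: /i/ → [iː] (rule 3); /u/ → [uː] (rule 3); /e/ → [eː] (rule 3); /o/ → [oː] (rule 3); /u/ → [uː] (rule 3).
All other segments surface unchanged.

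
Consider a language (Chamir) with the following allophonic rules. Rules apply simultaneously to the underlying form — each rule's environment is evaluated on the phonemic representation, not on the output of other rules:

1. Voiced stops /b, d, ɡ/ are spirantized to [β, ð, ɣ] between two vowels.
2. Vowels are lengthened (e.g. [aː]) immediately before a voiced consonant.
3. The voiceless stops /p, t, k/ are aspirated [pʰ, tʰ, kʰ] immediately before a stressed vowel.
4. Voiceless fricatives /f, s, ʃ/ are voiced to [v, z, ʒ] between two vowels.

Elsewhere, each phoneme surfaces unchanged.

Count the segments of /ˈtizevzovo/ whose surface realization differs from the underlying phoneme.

Segments that undergo a rule: /t/ → [tʰ] (rule 3); /i/ → [iː] (rule 2); /e/ → [eː] (rule 2); /o/ → [oː] (rule 2).
All other segments surface unchanged.

4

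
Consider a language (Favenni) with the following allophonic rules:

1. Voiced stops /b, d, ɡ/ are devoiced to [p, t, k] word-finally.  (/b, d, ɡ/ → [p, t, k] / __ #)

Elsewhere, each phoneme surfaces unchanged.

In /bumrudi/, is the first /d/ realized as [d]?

Yes

/d/ (between /u/ and /i/) fails the environment for rule 1, so it stays [d].
The actual realization is [d], which matches [d].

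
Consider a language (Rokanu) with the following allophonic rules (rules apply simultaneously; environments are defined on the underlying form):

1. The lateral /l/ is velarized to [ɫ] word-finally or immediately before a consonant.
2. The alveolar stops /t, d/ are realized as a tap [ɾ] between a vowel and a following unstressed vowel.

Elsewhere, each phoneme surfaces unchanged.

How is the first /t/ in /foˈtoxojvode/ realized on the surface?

[t]

/t/ (between /o/ and /o/) is in the target of rule 2 but the environment (between a vowel and a following unstressed vowel) is not met → [t].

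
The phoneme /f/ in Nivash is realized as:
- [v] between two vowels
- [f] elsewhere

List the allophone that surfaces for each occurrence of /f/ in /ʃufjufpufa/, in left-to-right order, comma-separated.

Occurrence 1 (position 3): no conditioning environment matches → elsewhere allophone [f].
Occurrence 2 (position 6): no conditioning environment matches → elsewhere allophone [f].
Occurrence 3 (position 9): between two vowels → [v].

[f], [f], [v]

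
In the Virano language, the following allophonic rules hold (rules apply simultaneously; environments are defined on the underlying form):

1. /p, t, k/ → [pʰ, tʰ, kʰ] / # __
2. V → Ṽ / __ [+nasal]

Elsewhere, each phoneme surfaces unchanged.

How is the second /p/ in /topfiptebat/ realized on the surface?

[p]

/p/ (between /i/ and /t/) fails the environment for rule 1, so it stays [p].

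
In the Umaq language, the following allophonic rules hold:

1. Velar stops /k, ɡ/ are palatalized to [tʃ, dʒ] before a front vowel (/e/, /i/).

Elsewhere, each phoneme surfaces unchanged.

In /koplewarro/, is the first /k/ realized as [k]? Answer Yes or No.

/k/ (word-initial) fails the environment for rule 1, so it stays [k].
The actual realization is [k], which matches [k].

Yes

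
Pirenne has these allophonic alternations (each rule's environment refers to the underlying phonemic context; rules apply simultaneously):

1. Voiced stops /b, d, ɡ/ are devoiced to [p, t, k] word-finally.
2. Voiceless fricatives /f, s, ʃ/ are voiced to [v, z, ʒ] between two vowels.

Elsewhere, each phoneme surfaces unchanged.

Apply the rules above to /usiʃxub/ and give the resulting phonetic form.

/u/ stays [u].
/s/ (between /u/ and /i/): between two vowels, so rule 2 applies → [z].
/i/ (between /s/ and /ʃ/) is unaffected → [i].
/ʃ/ (between /i/ and /x/) fails the environment for rule 2, so it stays [ʃ].
/x/ — not in any rule's target class → [x].
/u/ (between /x/ and /b/) is unaffected → [u].
/b/ (word-final): word-finally, so rule 1 applies → [p].

[uziʃxup]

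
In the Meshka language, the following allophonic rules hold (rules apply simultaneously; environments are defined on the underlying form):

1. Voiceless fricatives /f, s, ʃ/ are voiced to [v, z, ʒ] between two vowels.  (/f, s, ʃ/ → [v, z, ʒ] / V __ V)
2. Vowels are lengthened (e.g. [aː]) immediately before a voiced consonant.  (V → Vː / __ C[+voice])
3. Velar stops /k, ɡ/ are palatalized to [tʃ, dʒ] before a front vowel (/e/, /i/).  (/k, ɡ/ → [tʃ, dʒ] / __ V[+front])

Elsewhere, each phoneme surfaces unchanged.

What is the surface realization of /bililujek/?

/b/ (word-initial) is unaffected → [b].
Rule 2 applies to /i/ (between /b/ and /l/: before a voiced consonant) → [iː].
/l/ stays [l].
/i/ — between /l/ and /l/, before a voiced consonant — surfaces as [iː] (rule 2).
/l/ (between /i/ and /u/) is unaffected → [l].
/u/ (between /l/ and /j/) occurs before a voiced consonant → [uː] by rule 2.
/j/ (between /u/ and /e/): no rule targets it → [j].
/e/ (between /j/ and /k/) fails the environment for rule 2, so it stays [e].
/k/ (word-final) is in the target of rule 3 but the environment (before a front vowel) is not met → [k].

[biːliːluːjek]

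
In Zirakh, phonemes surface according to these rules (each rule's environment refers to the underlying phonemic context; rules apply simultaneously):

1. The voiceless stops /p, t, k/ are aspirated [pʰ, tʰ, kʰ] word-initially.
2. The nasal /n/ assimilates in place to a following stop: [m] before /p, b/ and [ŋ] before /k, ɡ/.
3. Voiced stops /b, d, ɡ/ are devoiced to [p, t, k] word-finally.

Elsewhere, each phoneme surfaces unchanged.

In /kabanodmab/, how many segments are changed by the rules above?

2

Segments that undergo a rule: /k/ → [kʰ] (rule 1); /b/ → [p] (rule 3).
All other segments surface unchanged.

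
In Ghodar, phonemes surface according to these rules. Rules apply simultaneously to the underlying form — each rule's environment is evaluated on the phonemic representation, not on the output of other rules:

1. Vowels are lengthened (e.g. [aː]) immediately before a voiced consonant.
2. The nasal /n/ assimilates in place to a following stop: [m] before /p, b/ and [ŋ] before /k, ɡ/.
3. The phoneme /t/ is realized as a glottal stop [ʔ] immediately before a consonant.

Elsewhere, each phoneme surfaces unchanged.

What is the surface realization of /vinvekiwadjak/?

[viːnvekiːwaːdjak]

/i/ — between /v/ and /n/, before a voiced consonant — surfaces as [iː] (rule 1).
/n/ — between /i/ and /v/; rule 2 does not apply here → [n].
/e/ (between /v/ and /k/) is in the target of rule 1 but the environment (before a voiced consonant) is not met → [e].
/i/ (between /k/ and /w/) occurs before a voiced consonant → [iː] by rule 1.
/a/ (between /w/ and /d/): before a voiced consonant, so rule 1 applies → [aː].
/a/ — between /j/ and /k/; rule 1 does not apply here → [a].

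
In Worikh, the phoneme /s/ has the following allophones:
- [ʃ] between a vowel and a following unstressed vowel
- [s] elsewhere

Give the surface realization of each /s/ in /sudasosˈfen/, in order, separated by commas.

Occurrence 1 (position 1): no conditioning environment matches → elsewhere allophone [s].
Occurrence 2 (position 5): between a vowel and a following unstressed vowel → [ʃ].
Occurrence 3 (position 7): no conditioning environment matches → elsewhere allophone [s].

[s], [ʃ], [s]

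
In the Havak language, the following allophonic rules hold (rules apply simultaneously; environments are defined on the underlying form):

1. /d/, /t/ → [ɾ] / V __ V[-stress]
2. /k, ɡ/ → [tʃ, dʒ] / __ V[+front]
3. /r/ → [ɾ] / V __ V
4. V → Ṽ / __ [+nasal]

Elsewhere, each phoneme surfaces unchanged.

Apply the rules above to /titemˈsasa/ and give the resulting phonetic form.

/t/ (word-initial) fails the environment for rule 1, so it stays [t].
/i/ (between /t/ and /t/) fails the environment for rule 4, so it stays [i].
/t/ (between /i/ and /e/) occurs between a vowel and a following unstressed vowel → [ɾ] by rule 1.
/e/ meets the environment for rule 4 (before a nasal consonant) → [ẽ].
/a/ (between /s/ and /s/): rule 4 targets it, but not before a nasal consonant → unchanged [a].
/a/ — word-final; rule 4 does not apply here → [a].

[tiɾẽmˈsasa]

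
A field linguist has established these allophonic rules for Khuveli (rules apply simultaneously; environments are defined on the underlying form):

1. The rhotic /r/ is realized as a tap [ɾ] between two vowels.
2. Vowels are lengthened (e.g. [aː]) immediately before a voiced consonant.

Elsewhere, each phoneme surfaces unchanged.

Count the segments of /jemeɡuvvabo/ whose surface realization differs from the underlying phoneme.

4

Segments that undergo a rule: /e/ → [eː] (rule 2); /e/ → [eː] (rule 2); /u/ → [uː] (rule 2); /a/ → [aː] (rule 2).
All other segments surface unchanged.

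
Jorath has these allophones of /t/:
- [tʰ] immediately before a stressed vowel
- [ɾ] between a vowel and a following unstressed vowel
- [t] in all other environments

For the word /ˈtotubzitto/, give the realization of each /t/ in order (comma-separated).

Occurrence 1 (position 1): immediately before a stressed vowel → [tʰ].
Occurrence 2 (position 3): between a vowel and an unstressed vowel → [ɾ].
Occurrence 3 (position 8): no conditioning environment matches → elsewhere allophone [t].
Occurrence 4 (position 9): no conditioning environment matches → elsewhere allophone [t].

[tʰ], [ɾ], [t], [t]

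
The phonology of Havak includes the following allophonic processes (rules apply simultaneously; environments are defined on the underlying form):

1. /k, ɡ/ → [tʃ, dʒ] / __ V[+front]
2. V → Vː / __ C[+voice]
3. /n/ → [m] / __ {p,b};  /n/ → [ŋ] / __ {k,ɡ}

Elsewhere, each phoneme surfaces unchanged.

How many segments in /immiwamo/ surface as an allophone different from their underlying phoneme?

3

Segments that undergo a rule: /i/ → [iː] (rule 2); /i/ → [iː] (rule 2); /a/ → [aː] (rule 2).
All other segments surface unchanged.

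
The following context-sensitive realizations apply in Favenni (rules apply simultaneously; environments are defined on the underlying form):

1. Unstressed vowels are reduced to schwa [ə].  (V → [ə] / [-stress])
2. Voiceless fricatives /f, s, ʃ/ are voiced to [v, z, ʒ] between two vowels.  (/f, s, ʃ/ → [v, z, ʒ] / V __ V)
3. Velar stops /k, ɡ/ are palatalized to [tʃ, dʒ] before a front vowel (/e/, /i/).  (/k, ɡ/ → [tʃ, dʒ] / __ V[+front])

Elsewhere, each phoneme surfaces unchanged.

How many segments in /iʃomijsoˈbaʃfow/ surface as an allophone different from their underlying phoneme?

6

Segments that undergo a rule: /i/ → [ə] (rule 1); /ʃ/ → [ʒ] (rule 2); /o/ → [ə] (rule 1); /i/ → [ə] (rule 1); /o/ → [ə] (rule 1); /o/ → [ə] (rule 1).
All other segments surface unchanged.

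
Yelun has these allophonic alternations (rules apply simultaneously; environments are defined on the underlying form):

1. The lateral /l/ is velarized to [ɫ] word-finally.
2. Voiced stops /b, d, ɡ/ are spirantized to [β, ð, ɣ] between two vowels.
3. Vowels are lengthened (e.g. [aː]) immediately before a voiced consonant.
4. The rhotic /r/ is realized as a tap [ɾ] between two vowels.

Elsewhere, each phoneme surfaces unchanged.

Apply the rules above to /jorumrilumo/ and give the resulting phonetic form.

/j/ (word-initial): no rule targets it → [j].
/o/ (between /j/ and /r/) occurs before a voiced consonant → [oː] by rule 3.
/r/ (between /o/ and /u/) occurs between two vowels → [ɾ] by rule 4.
/u/ (between /r/ and /m/): before a voiced consonant, so rule 3 applies → [uː].
/m/ — not in any rule's target class → [m].
/r/ — between /m/ and /i/; rule 4 does not apply here → [r].
/i/ — between /r/ and /l/, before a voiced consonant — surfaces as [iː] (rule 3).
/l/ — between /i/ and /u/; rule 1 does not apply here → [l].
/u/ (between /l/ and /m/) occurs before a voiced consonant → [uː] by rule 3.
/m/ — not in any rule's target class → [m].
/o/ (word-final) fails the environment for rule 3, so it stays [o].

[joːɾuːmriːluːmo]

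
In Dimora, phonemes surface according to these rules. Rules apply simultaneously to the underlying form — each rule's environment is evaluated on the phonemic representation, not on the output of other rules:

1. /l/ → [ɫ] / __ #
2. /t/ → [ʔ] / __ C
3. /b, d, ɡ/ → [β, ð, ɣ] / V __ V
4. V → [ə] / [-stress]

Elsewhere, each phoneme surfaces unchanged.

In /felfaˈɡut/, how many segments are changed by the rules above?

Segments that undergo a rule: /e/ → [ə] (rule 4); /a/ → [ə] (rule 4); /ɡ/ → [ɣ] (rule 3).
All other segments surface unchanged.

3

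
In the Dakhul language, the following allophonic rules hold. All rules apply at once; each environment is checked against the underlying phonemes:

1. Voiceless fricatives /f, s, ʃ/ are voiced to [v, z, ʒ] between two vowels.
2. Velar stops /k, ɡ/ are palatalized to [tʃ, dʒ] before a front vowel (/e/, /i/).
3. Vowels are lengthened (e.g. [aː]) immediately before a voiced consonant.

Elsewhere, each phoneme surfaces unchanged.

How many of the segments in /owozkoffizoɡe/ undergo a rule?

Segments that undergo a rule: /o/ → [oː] (rule 3); /o/ → [oː] (rule 3); /i/ → [iː] (rule 3); /o/ → [oː] (rule 3); /ɡ/ → [dʒ] (rule 2).
All other segments surface unchanged.

5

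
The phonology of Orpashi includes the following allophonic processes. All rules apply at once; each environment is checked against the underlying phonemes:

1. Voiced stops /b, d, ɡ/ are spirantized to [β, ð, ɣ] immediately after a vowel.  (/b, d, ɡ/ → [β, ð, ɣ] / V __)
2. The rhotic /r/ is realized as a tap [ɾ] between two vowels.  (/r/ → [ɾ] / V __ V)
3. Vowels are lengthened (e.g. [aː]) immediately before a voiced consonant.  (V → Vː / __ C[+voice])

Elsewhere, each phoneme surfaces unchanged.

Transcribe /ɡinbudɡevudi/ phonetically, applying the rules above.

/ɡ/ (word-initial) fails the environment for rule 1, so it stays [ɡ].
/i/ — between /ɡ/ and /n/, before a voiced consonant — surfaces as [iː] (rule 3).
/n/ stays [n].
/b/ (between /n/ and /u/) fails the environment for rule 1, so it stays [b].
/u/ (between /b/ and /d/) occurs before a voiced consonant → [uː] by rule 3.
/d/ (between /u/ and /ɡ/): immediately after a vowel, so rule 1 applies → [ð].
/ɡ/ (between /d/ and /e/): rule 1 targets it, but not immediately after a vowel → unchanged [ɡ].
Rule 3 applies to /e/ (between /ɡ/ and /v/: before a voiced consonant) → [eː].
/v/ stays [v].
/u/ (between /v/ and /d/) occurs before a voiced consonant → [uː] by rule 3.
Rule 1 applies to /d/ (between /u/ and /i/: immediately after a vowel) → [ð].
/i/ (word-final): rule 3 targets it, but not before a voiced consonant → unchanged [i].

[ɡiːnbuːðɡeːvuːði]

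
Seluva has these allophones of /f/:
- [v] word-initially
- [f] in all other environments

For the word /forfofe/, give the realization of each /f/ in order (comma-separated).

Occurrence 1 (position 1): word-initially → [v].
Occurrence 2 (position 4): no conditioning environment matches → elsewhere allophone [f].
Occurrence 3 (position 6): no conditioning environment matches → elsewhere allophone [f].

[v], [f], [f]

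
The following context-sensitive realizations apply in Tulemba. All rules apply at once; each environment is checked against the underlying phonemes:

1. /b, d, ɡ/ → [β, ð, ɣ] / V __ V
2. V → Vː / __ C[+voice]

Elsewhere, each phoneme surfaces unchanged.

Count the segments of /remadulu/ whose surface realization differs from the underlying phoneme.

Segments that undergo a rule: /e/ → [eː] (rule 2); /a/ → [aː] (rule 2); /d/ → [ð] (rule 1); /u/ → [uː] (rule 2).
All other segments surface unchanged.

4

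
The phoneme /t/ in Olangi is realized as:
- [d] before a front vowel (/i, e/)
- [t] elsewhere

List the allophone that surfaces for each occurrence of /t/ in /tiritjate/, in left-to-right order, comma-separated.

Occurrence 1 (position 1): before a front vowel (/i, e/) → [d].
Occurrence 2 (position 5): no conditioning environment matches → elsewhere allophone [t].
Occurrence 3 (position 8): before a front vowel (/i, e/) → [d].

[d], [t], [d]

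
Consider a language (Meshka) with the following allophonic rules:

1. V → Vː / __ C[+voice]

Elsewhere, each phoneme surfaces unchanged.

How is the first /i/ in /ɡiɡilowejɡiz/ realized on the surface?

[iː]

/i/ — between /ɡ/ and /ɡ/, before a voiced consonant — surfaces as [iː] (rule 1).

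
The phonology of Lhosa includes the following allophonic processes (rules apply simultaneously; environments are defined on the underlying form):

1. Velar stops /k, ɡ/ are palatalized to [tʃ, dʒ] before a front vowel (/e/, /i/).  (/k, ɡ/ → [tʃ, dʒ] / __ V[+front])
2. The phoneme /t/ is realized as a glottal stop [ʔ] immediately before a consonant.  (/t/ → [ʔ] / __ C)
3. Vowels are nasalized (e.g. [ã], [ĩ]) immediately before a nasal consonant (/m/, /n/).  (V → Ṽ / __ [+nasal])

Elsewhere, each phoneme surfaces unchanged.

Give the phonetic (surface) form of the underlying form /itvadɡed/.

/i/ (word-initial) fails the environment for rule 3, so it stays [i].
/t/ (between /i/ and /v/): immediately before a consonant, so rule 2 applies → [ʔ].
/v/ — not in any rule's target class → [v].
/a/ (between /v/ and /d/): rule 3 targets it, but not before a nasal consonant → unchanged [a].
/d/ (between /a/ and /ɡ/) is unaffected → [d].
/ɡ/ (between /d/ and /e/) occurs before a front vowel → [dʒ] by rule 1.
/e/ (between /ɡ/ and /d/): rule 3 targets it, but not before a nasal consonant → unchanged [e].
/d/ — not in any rule's target class → [d].

[iʔvaddʒed]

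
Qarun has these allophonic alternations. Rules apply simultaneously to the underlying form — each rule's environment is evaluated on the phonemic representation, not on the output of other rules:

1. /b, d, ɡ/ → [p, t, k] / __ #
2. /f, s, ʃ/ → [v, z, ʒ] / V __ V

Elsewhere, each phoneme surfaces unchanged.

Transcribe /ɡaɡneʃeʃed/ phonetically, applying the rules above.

/ɡ/ — word-initial; rule 1 does not apply here → [ɡ].
/a/ stays [a].
/ɡ/ — between /a/ and /n/; rule 1 does not apply here → [ɡ].
/n/ (between /ɡ/ and /e/) is unaffected → [n].
/e/ — not in any rule's target class → [e].
/ʃ/ (between /e/ and /e/) occurs between two vowels → [ʒ] by rule 2.
/e/ — not in any rule's target class → [e].
/ʃ/ (between /e/ and /e/): between two vowels, so rule 2 applies → [ʒ].
/e/ stays [e].
Rule 1 applies to /d/ (word-final: word-finally) → [t].

[ɡaɡneʒeʒet]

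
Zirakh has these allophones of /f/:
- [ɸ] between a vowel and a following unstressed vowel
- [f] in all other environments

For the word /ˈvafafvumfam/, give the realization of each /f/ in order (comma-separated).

Occurrence 1 (position 3): between a vowel and a following unstressed vowel → [ɸ].
Occurrence 2 (position 5): no conditioning environment matches → elsewhere allophone [f].
Occurrence 3 (position 9): no conditioning environment matches → elsewhere allophone [f].

[ɸ], [f], [f]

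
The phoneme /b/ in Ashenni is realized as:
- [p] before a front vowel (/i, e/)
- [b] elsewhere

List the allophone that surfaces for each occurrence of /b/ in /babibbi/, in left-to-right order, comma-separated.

[b], [p], [b], [p]

Occurrence 1 (position 1): no conditioning environment matches → elsewhere allophone [b].
Occurrence 2 (position 3): before a front vowel (/i, e/) → [p].
Occurrence 3 (position 5): no conditioning environment matches → elsewhere allophone [b].
Occurrence 4 (position 6): before a front vowel (/i, e/) → [p].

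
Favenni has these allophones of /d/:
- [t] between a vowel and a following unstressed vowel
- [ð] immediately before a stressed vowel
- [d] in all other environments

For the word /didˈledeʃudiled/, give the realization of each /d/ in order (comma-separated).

Occurrence 1 (position 1): no conditioning environment matches → elsewhere allophone [d].
Occurrence 2 (position 3): no conditioning environment matches → elsewhere allophone [d].
Occurrence 3 (position 6): between a vowel and a following unstressed vowel → [t].
Occurrence 4 (position 10): between a vowel and a following unstressed vowel → [t].
Occurrence 5 (position 14): no conditioning environment matches → elsewhere allophone [d].

[d], [d], [t], [t], [d]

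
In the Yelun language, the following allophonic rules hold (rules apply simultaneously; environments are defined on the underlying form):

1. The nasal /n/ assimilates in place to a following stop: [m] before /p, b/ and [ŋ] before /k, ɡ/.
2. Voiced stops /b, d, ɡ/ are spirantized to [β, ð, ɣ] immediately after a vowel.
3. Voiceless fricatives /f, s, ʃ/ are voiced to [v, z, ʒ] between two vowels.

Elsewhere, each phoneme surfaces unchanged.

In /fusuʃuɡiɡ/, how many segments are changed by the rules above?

Segments that undergo a rule: /s/ → [z] (rule 3); /ʃ/ → [ʒ] (rule 3); /ɡ/ → [ɣ] (rule 2); /ɡ/ → [ɣ] (rule 2).
All other segments surface unchanged.

4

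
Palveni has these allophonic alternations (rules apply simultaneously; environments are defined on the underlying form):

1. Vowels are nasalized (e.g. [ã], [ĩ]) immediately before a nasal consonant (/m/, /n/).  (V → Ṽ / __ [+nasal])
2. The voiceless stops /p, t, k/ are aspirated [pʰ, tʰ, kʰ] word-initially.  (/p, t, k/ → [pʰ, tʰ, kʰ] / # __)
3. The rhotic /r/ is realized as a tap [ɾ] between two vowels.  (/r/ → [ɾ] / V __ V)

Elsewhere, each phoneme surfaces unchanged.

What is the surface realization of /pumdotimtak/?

/p/ meets the environment for rule 2 (word-initially) → [pʰ].
/u/ meets the environment for rule 1 (before a nasal consonant) → [ũ].
/m/ (between /u/ and /d/) is unaffected → [m].
/d/ — not in any rule's target class → [d].
/o/ (between /d/ and /t/) fails the environment for rule 1, so it stays [o].
/t/ (between /o/ and /i/) is in the target of rule 2 but the environment (word-initially) is not met → [t].
/i/ (between /t/ and /m/): before a nasal consonant, so rule 1 applies → [ĩ].
/m/ (between /i/ and /t/) is unaffected → [m].
/t/ (between /m/ and /a/) is in the target of rule 2 but the environment (word-initially) is not met → [t].
/a/ (between /t/ and /k/) fails the environment for rule 1, so it stays [a].
/k/ (word-final) fails the environment for rule 2, so it stays [k].

[pʰũmdotĩmtak]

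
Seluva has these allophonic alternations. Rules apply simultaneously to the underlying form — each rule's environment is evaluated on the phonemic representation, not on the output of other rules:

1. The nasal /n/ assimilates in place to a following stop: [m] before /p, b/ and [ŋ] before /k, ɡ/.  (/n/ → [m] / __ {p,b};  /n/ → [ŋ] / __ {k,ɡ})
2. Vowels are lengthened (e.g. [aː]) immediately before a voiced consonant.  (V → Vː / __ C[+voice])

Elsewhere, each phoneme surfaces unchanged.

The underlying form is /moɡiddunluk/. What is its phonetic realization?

[moːɡiːdduːnluk]

/m/ stays [m].
/o/ (between /m/ and /ɡ/) occurs before a voiced consonant → [oː] by rule 2.
/ɡ/ stays [ɡ].
/i/ (between /ɡ/ and /d/): before a voiced consonant, so rule 2 applies → [iː].
/d/ (between /i/ and /d/) is unaffected → [d].
/d/ (between /d/ and /u/) is unaffected → [d].
/u/ meets the environment for rule 2 (before a voiced consonant) → [uː].
/n/ (between /u/ and /l/): rule 1 targets it, but not before a labial or velar stop → unchanged [n].
/l/ stays [l].
/u/ (between /l/ and /k/) fails the environment for rule 2, so it stays [u].
/k/ (word-final) is unaffected → [k].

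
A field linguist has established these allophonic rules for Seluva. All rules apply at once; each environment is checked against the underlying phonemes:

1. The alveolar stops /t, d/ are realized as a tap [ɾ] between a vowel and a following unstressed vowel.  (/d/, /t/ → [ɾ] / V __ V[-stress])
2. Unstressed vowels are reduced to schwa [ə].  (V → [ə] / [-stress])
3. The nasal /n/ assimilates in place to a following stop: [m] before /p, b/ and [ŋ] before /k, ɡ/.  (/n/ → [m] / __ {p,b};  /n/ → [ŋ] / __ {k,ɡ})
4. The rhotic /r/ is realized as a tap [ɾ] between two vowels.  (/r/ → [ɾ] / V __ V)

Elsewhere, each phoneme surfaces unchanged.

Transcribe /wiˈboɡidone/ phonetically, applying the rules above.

[wəˈboɡəɾənə]

/w/ (word-initial): no rule targets it → [w].
Rule 2 applies to /i/ (between /w/ and /b/: in an unstressed syllable) → [ə].
/b/ stays [b].
/o/ (between /b/ and /ɡ/) is in the target of rule 2 but the environment (in an unstressed syllable) is not met → [o].
/ɡ/ (between /o/ and /i/): no rule targets it → [ɡ].
/i/ meets the environment for rule 2 (in an unstressed syllable) → [ə].
/d/ — between /i/ and /o/, between a vowel and a following unstressed vowel — surfaces as [ɾ] (rule 1).
Rule 2 applies to /o/ (between /d/ and /n/: in an unstressed syllable) → [ə].
/n/ (between /o/ and /e/): rule 3 targets it, but not before a labial or velar stop → unchanged [n].
/e/ meets the environment for rule 2 (in an unstressed syllable) → [ə].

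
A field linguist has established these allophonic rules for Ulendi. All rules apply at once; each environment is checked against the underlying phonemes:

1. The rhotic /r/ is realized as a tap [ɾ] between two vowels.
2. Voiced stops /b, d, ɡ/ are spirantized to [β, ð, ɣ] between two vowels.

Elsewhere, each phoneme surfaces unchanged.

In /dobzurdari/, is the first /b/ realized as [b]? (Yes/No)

/b/ — between /o/ and /z/; rule 2 does not apply here → [b].
The actual realization is [b], which matches [b].

Yes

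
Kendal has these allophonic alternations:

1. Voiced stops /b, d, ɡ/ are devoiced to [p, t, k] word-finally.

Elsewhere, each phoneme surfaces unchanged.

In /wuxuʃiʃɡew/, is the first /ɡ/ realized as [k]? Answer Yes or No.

No

/ɡ/ — between /ʃ/ and /e/; rule 1 does not apply here → [ɡ].
The actual realization is [ɡ], not [k].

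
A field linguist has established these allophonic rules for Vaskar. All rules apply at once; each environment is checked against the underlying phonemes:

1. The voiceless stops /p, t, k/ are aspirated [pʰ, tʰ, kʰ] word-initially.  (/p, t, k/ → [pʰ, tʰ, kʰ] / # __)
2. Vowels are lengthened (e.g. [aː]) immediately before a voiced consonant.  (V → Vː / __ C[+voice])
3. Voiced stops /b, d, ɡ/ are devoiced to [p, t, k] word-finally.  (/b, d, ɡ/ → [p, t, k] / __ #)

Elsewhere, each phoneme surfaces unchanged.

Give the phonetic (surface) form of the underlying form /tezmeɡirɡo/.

/t/ meets the environment for rule 1 (word-initially) → [tʰ].
/e/ (between /t/ and /z/): before a voiced consonant, so rule 2 applies → [eː].
/z/ stays [z].
/m/ — not in any rule's target class → [m].
/e/ (between /m/ and /ɡ/) occurs before a voiced consonant → [eː] by rule 2.
/ɡ/ (between /e/ and /i/): rule 3 targets it, but not word-finally → unchanged [ɡ].
/i/ (between /ɡ/ and /r/): before a voiced consonant, so rule 2 applies → [iː].
/r/ (between /i/ and /ɡ/) is unaffected → [r].
/ɡ/ (between /r/ and /o/): rule 3 targets it, but not word-finally → unchanged [ɡ].
/o/ — word-final; rule 2 does not apply here → [o].

[tʰeːzmeːɡiːrɡo]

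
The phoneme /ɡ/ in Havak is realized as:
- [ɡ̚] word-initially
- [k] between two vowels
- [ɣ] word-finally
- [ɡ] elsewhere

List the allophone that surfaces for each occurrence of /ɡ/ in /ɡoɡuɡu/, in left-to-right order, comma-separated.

[ɡ̚], [k], [k]

Occurrence 1 (position 1): word-initially → [ɡ̚].
Occurrence 2 (position 3): between two vowels → [k].
Occurrence 3 (position 5): between two vowels → [k].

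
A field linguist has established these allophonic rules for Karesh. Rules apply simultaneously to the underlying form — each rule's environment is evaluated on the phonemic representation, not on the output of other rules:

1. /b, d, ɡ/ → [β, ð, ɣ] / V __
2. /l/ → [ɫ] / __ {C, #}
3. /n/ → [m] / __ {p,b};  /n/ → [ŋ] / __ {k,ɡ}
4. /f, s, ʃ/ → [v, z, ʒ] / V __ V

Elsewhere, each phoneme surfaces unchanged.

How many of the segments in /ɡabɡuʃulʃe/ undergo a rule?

Segments that undergo a rule: /b/ → [β] (rule 1); /ʃ/ → [ʒ] (rule 4); /l/ → [ɫ] (rule 2).
All other segments surface unchanged.

3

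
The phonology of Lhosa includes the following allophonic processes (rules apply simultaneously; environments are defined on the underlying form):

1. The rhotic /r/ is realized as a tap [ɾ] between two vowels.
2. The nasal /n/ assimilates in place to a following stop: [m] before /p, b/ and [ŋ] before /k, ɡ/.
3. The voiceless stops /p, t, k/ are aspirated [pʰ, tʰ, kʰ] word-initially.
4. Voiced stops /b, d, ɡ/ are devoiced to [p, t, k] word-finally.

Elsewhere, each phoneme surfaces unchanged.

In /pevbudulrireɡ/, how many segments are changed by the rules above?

3

Segments that undergo a rule: /p/ → [pʰ] (rule 3); /r/ → [ɾ] (rule 1); /ɡ/ → [k] (rule 4).
All other segments surface unchanged.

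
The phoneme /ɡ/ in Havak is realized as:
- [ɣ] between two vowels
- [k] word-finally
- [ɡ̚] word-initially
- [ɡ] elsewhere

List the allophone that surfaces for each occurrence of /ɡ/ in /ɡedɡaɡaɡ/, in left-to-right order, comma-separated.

[ɡ̚], [ɡ], [ɣ], [k]

Occurrence 1 (position 1): word-initially → [ɡ̚].
Occurrence 2 (position 4): no conditioning environment matches → elsewhere allophone [ɡ].
Occurrence 3 (position 6): between two vowels → [ɣ].
Occurrence 4 (position 8): word-finally → [k].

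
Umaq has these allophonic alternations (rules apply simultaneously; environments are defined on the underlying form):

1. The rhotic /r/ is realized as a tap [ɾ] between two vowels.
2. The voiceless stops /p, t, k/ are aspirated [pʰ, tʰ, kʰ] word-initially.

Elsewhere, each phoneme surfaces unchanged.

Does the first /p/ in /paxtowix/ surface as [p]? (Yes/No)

Rule 2 applies to /p/ (word-initial: word-initially) → [pʰ].
The actual realization is [pʰ], not [p].

No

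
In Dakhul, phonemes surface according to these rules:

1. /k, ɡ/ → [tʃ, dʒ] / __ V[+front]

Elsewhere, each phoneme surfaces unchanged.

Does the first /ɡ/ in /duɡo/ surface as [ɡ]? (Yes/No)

/ɡ/ (between /u/ and /o/) fails the environment for rule 1, so it stays [ɡ].
The actual realization is [ɡ], which matches [ɡ].

Yes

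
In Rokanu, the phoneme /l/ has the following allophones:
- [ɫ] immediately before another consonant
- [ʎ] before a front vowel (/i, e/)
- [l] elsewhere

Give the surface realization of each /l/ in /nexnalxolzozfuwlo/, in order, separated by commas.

[ɫ], [ɫ], [l]

Occurrence 1 (position 6): immediately before another consonant → [ɫ].
Occurrence 2 (position 9): immediately before another consonant → [ɫ].
Occurrence 3 (position 16): no conditioning environment matches → elsewhere allophone [l].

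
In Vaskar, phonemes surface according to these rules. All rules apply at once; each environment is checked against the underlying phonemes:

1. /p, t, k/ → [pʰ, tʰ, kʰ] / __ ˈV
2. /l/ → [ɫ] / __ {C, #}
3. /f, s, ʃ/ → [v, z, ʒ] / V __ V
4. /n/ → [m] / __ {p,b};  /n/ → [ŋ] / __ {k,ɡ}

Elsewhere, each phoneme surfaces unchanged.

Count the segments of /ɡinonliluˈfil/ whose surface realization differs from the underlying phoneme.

Segments that undergo a rule: /f/ → [v] (rule 3); /l/ → [ɫ] (rule 2).
All other segments surface unchanged.

2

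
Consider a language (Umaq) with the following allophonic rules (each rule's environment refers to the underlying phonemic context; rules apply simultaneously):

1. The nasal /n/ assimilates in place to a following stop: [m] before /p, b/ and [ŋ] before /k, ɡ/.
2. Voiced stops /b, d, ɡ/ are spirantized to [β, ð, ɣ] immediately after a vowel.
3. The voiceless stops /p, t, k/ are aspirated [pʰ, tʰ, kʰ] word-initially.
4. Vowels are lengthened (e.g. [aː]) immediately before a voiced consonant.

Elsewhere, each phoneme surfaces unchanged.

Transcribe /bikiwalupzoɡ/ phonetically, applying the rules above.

[bikiːwaːlupzoːɣ]

/b/ (word-initial) fails the environment for rule 2, so it stays [b].
/i/ (between /b/ and /k/) fails the environment for rule 4, so it stays [i].
/k/ (between /i/ and /i/) fails the environment for rule 3, so it stays [k].
/i/ — between /k/ and /w/, before a voiced consonant — surfaces as [iː] (rule 4).
/w/ (between /i/ and /a/) is unaffected → [w].
Rule 4 applies to /a/ (between /w/ and /l/: before a voiced consonant) → [aː].
/l/ (between /a/ and /u/) is unaffected → [l].
/u/ (between /l/ and /p/): rule 4 targets it, but not before a voiced consonant → unchanged [u].
/p/ (between /u/ and /z/) fails the environment for rule 3, so it stays [p].
/z/ — not in any rule's target class → [z].
/o/ (between /z/ and /ɡ/) occurs before a voiced consonant → [oː] by rule 4.
/ɡ/ meets the environment for rule 2 (immediately after a vowel) → [ɣ].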